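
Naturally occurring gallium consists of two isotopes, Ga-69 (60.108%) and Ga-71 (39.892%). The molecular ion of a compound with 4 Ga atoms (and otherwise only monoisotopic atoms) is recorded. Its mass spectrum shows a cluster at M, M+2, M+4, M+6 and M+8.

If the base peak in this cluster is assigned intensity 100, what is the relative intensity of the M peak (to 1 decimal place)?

37.7

Binomial terms of (0.60108 + 0.39892)^4: M 0.1305, M+2 0.3465, M+4 0.3450, M+6 0.1526, M+8 0.0253 → M+2 is the base peak.
P(M+2) = C(4,1) × 0.60108^3 × 0.39892^1 = 4 × 0.2171685 × 0.39892 = 0.346531 (base)
P(M) = C(4,0) × 0.60108^4 × 0.39892^0 = 1 × 0.13053564 × 1.0000 = 0.130536
Relative intensity = 0.130536 / 0.346531 × 100 = 37.7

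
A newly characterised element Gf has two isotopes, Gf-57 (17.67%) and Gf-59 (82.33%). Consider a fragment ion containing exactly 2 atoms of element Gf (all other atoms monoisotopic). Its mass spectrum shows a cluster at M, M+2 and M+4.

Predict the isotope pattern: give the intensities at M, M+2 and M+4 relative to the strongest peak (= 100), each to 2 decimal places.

Expanding (0.1767 + 0.8233)^2:
P(M) = 0.1767^2 = 0.031223
P(M+2) = 2 × 0.1767^1 × 0.8233^1 = 0.290954
P(M+4) = 0.8233^2 = 0.677823
The M+4 peak is largest (0.677823); scaling to 100 gives 4.61 : 42.92 : 100.00.

4.61 : 42.92 : 100.00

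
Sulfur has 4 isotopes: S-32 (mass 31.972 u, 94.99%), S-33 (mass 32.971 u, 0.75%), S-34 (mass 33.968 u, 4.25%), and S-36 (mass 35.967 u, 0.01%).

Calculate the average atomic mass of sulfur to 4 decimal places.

32.0647 u

Ar = Σ fᵢ·mᵢ = 0.9499 × 31.972 + 0.0075 × 32.971 + 0.0425 × 33.968 + 0.0001 × 35.967
= 30.37020 + 0.24728 + 1.44364 + 0.00360 = 32.06472 u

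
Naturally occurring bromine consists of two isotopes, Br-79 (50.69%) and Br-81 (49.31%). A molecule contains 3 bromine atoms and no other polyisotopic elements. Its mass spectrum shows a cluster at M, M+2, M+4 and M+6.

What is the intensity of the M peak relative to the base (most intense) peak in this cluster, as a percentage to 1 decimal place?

34.3%

(0.5069 + 0.4931)^3 gives M 0.1302, M+2 0.3801, M+4 0.3698, M+6 0.1199; the largest is M+2.
P(M+2) = C(3,1) × 0.5069^2 × 0.4931^1 = 3 × 0.25694761 × 0.4931 = 0.380103 (base)
P(M) = C(3,0) × 0.5069^3 × 0.4931^0 = 1 × 0.13024674 × 1.0000 = 0.130247
Relative intensity = 0.130247 / 0.380103 × 100 = 34.3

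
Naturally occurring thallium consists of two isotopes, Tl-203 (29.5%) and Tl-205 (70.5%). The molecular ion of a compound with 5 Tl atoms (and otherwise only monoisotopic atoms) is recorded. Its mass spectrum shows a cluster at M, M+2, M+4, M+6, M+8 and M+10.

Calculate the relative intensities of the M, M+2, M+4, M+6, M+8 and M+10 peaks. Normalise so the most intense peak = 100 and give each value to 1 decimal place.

Expanding (0.295 + 0.705)^5:
P(M) = 0.295^5 = 0.002234
P(M+2) = 5 × 0.295^4 × 0.705^1 = 0.026696
P(M+4) = 10 × 0.295^3 × 0.705^2 = 0.127598
P(M+6) = 10 × 0.295^2 × 0.705^3 = 0.304938
P(M+8) = 5 × 0.295^1 × 0.705^4 = 0.364375
P(M+10) = 0.705^5 = 0.174159
The M+8 peak is largest (0.364375); scaling to 100 gives 0.6 : 7.3 : 35.0 : 83.7 : 100.0 : 47.8.

0.6 : 7.3 : 35.0 : 83.7 : 100.0 : 47.8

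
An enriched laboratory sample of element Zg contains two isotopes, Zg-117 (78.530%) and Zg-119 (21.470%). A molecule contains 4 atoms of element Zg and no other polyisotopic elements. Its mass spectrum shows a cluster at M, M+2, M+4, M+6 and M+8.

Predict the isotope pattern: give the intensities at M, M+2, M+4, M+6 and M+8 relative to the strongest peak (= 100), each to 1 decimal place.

Expanding (0.78530 + 0.21470)^4:
P(M) = 0.78530^4 = 0.380314
P(M+2) = 4 × 0.78530^3 × 0.21470^1 = 0.415909
P(M+4) = 6 × 0.78530^2 × 0.21470^2 = 0.170564
P(M+6) = 4 × 0.78530^1 × 0.21470^3 = 0.031088
P(M+8) = 0.21470^4 = 0.002125
The M+2 peak is largest (0.415909); scaling to 100 gives 91.4 : 100.0 : 41.0 : 7.5 : 0.5.

91.4 : 100.0 : 41.0 : 7.5 : 0.5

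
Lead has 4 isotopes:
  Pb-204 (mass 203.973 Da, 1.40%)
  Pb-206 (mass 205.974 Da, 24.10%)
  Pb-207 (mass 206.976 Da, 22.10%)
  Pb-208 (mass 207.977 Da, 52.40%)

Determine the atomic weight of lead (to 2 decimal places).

207.22 Da

Average mass = Σ (abundance × isotope mass) = 0.0140 × 203.973 + 0.2410 × 205.974 + 0.2210 × 206.976 + 0.5240 × 207.977
= 2.8556 + 49.6397 + 45.7417 + 108.9799 = 207.2169 Da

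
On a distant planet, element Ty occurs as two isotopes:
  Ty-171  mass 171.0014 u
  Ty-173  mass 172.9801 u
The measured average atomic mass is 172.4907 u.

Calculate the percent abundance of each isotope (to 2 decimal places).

Ty-171: 24.73%, Ty-173: 75.27%

Writing the weighted mean with unknown fraction x of Ty-171:
171.0014·x + 172.9801·(1 − x) = 172.4907
(171.0014 − 172.9801)·x = 172.4907 − 172.9801
x = -0.4894 / -1.9787 = 0.24733 → 24.73% Ty-171, 75.27% Ty-173.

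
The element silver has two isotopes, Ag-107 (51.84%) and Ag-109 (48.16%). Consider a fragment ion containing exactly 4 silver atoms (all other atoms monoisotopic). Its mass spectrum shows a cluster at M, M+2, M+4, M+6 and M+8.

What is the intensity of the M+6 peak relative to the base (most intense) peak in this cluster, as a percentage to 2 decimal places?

Binomial terms of (0.5184 + 0.4816)^4: M 0.0722, M+2 0.2684, M+4 0.3740, M+6 0.2316, M+8 0.0538 → M+4 is the base peak.
P(M+4) = C(4,2) × 0.5184^2 × 0.4816^2 = 6 × 0.26873856 × 0.23193856 = 0.373985 (base)
P(M+6) = C(4,3) × 0.5184^1 × 0.4816^3 = 4 × 0.5184 × 0.11170161 = 0.231624
Relative intensity = 0.231624 / 0.373985 × 100 = 61.93

61.93%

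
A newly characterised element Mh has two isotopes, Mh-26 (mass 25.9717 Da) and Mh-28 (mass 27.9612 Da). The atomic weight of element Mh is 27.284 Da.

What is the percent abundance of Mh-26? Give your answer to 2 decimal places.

34.04%

Writing the weighted mean with unknown fraction x of Mh-26:
25.9717·x + 27.9612·(1 − x) = 27.284
(25.9717 − 27.9612)·x = 27.284 − 27.9612
x = -0.6772 / -1.9895 = 0.34039 → 34.04% Mh-26, 65.96% Mh-28.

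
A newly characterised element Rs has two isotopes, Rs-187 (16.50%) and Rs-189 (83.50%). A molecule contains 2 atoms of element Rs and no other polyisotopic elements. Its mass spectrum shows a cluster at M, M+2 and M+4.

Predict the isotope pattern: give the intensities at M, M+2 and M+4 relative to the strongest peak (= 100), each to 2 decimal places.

Expanding (0.1650 + 0.8350)^2:
P(M) = 0.1650^2 = 0.027225
P(M+2) = 2 × 0.1650^1 × 0.8350^1 = 0.275550
P(M+4) = 0.8350^2 = 0.697225
The M+4 peak is largest (0.697225); scaling to 100 gives 3.90 : 39.52 : 100.00.

3.90 : 39.52 : 100.00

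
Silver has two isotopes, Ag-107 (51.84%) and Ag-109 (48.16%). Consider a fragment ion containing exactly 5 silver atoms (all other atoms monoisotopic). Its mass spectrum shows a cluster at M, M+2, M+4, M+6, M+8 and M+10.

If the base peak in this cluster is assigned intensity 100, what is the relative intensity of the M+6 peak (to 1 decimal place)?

92.9

Binomial terms of (0.5184 + 0.4816)^5: M 0.0374, M+2 0.1739, M+4 0.3231, M+6 0.3002, M+8 0.1394, M+10 0.0259 → M+4 is the base peak.
P(M+4) = C(5,2) × 0.5184^3 × 0.4816^2 = 10 × 0.13931407 × 0.23193856 = 0.323123 (base)
P(M+6) = C(5,3) × 0.5184^2 × 0.4816^3 = 10 × 0.26873856 × 0.11170161 = 0.300185
Relative intensity = 0.300185 / 0.323123 × 100 = 92.9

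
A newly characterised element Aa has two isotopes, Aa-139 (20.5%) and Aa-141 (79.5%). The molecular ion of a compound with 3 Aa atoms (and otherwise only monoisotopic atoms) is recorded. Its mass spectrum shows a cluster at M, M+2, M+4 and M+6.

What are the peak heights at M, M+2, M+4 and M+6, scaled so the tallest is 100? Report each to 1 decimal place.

The 3 Aa atoms are independent, so intensities follow the terms of (0.205 + 0.795)^3.
P(M) = 0.205^3 = 0.008615
P(M+2) = 3 × 0.205^2 × 0.795^1 = 0.100230
P(M+4) = 3 × 0.205^1 × 0.795^2 = 0.388695
P(M+6) = 0.795^3 = 0.502460
The M+6 peak is largest (0.502460); scaling to 100 gives 1.7 : 19.9 : 77.4 : 100.0.

1.7 : 19.9 : 77.4 : 100.0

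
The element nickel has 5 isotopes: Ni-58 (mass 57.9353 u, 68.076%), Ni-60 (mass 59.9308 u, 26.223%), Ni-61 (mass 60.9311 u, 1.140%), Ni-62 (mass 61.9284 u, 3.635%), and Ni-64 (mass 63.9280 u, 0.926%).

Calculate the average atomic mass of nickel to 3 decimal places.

58.693 u

Average mass = Σ (abundance × isotope mass) = 0.68076 × 57.9353 + 0.26223 × 59.9308 + 0.01140 × 60.9311 + 0.03635 × 61.9284 + 0.00926 × 63.9280
= 39.44003 + 15.71565 + 0.69461 + 2.25110 + 0.59197 = 58.69336 u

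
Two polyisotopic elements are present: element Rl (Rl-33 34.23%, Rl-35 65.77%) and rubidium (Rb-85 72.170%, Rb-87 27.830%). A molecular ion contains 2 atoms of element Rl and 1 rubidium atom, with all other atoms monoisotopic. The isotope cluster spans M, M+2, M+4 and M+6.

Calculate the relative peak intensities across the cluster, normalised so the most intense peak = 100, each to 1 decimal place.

Element Rl pattern (n=2): 0.11716929 : 0.45026142 : 0.43256929
Rubidium pattern (n=1): 0.7217 : 0.2783
Convolve the two distributions (both contribute in 2-u steps):
  M: 0.11716929×0.7217 = 0.084561
  M+2: 0.11716929×0.2783 + 0.45026142×0.7217 = 0.357562
  M+4: 0.45026142×0.2783 + 0.43256929×0.7217 = 0.437493
  M+6: 0.43256929×0.2783 = 0.120384
Scale to base peak (0.437493) = 100: 19.3 : 81.7 : 100.0 : 27.5

19.3 : 81.7 : 100.0 : 27.5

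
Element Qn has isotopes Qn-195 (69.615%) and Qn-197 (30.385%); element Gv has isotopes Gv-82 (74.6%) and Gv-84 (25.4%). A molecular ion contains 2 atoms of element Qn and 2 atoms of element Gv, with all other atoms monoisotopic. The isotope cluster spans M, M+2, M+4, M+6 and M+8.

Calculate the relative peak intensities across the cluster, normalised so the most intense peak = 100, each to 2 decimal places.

Element Qn pattern (n=2): 0.48462482 : 0.42305036 : 0.09232482
Element Gv pattern (n=2): 0.556516 : 0.378968 : 0.064516
Convolve the two distributions (both contribute in 2-u steps):
  M: 0.48462482×0.556516 = 0.269701
  M+2: 0.48462482×0.378968 + 0.42305036×0.556516 = 0.419092
  M+4: 0.48462482×0.064516 + 0.42305036×0.378968 + 0.09232482×0.556516 = 0.242969
  M+6: 0.42305036×0.064516 + 0.09232482×0.378968 = 0.062282
  M+8: 0.09232482×0.064516 = 0.005956
Scale to base peak (0.419092) = 100: 64.35 : 100.00 : 57.98 : 14.86 : 1.42

64.35 : 100.00 : 57.98 : 14.86 : 1.42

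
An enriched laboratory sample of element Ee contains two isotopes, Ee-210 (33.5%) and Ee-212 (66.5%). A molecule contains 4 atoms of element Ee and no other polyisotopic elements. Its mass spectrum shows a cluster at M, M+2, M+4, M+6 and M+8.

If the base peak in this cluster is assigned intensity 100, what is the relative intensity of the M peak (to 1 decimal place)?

3.2

Term probabilities: M 0.0126, M+2 0.1000, M+4 0.2978, M+6 0.3941, M+8 0.1956. Base peak = M+6.
P(M+6) = C(4,3) × 0.335^1 × 0.665^3 = 4 × 0.3350 × 0.29407963 = 0.394067 (base)
P(M) = C(4,0) × 0.335^4 × 0.665^0 = 1 × 0.01259445 × 1.0000 = 0.012594
Relative intensity = 0.012594 / 0.394067 × 100 = 3.2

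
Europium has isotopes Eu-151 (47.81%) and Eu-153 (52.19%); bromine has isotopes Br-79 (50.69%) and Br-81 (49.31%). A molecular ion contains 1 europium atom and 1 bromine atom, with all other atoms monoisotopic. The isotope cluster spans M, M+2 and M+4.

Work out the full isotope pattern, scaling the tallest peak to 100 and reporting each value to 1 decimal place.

48.4 : 100.0 : 51.4

Europium pattern (n=1): 0.4781 : 0.5219
Bromine pattern (n=1): 0.5069 : 0.4931
Convolve the two distributions (both contribute in 2-u steps):
  M: 0.4781×0.5069 = 0.242349
  M+2: 0.4781×0.4931 + 0.5219×0.5069 = 0.500302
  M+4: 0.5219×0.4931 = 0.257349
Scale to base peak (0.500302) = 100: 48.4 : 100.0 : 51.4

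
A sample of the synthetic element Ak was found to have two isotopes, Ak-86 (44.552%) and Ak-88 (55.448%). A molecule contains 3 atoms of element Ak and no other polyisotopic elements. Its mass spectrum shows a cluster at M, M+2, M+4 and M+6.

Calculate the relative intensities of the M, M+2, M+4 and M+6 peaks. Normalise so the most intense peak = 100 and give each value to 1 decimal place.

21.5 : 80.3 : 100.0 : 41.5

Each Ak atom is independently Ak-86 (p = 0.44552) or Ak-88 (q = 0.55448); the cluster is the binomial expansion (p + q)^3.
P(M) = 0.44552^3 = 0.088430
P(M+2) = 3 × 0.44552^2 × 0.55448^1 = 0.330173
P(M+4) = 3 × 0.44552^1 × 0.55448^2 = 0.410923
P(M+6) = 0.55448^3 = 0.170474
The M+4 peak is largest (0.410923); scaling to 100 gives 21.5 : 80.3 : 100.0 : 41.5.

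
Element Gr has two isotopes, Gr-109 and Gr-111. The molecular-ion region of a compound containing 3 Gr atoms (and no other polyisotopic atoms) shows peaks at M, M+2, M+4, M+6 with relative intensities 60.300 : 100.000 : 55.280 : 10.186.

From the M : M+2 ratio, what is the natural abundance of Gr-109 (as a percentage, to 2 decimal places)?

64.40%

Write p for the Gr-109 fraction. I(M+2)/I(M) = [C(3,1)·p^2·(1−p)] / p^3 = 3·(1−p)/p = 100.000/60.300 = 1.6584
(1−p)/p = 1.6584/3 = 0.5528  ⇒  p = 1/(1 + 0.5528) = 0.6440
Gr-109: 64.40%, Gr-111: 35.60%.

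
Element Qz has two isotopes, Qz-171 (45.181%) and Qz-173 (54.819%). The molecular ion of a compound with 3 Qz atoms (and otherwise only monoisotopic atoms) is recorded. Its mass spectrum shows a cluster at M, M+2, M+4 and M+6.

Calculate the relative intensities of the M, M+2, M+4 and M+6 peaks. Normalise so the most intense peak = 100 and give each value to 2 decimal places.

Expanding (0.45181 + 0.54819)^3:
P(M) = 0.45181^3 = 0.092229
P(M+2) = 3 × 0.45181^2 × 0.54819^1 = 0.335710
P(M+4) = 3 × 0.45181^1 × 0.54819^2 = 0.407323
P(M+6) = 0.54819^3 = 0.164738
The M+4 peak is largest (0.407323); scaling to 100 gives 22.64 : 82.42 : 100.00 : 40.44.

22.64 : 82.42 : 100.00 : 40.44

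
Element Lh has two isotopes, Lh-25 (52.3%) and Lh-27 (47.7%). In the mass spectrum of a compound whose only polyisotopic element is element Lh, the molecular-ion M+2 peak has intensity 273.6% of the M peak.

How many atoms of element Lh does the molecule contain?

With n Lh atoms, P(M+2)/P(M) = C(n,1)·p^(n−1)q / p^n = n·q/p = n · 0.477/0.523.
n = 2.736 × 0.523/0.477 = 3.00 ≈ 3

3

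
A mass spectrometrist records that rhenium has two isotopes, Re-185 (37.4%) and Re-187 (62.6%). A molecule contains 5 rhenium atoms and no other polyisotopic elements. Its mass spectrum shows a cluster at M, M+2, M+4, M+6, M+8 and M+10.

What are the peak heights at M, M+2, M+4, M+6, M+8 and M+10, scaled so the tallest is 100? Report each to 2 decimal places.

2.13 : 17.85 : 59.74 : 100.00 : 83.69 : 28.02

The 5 Re atoms are independent, so intensities follow the terms of (0.374 + 0.626)^5.
P(M) = 0.374^5 = 0.007317
P(M+2) = 5 × 0.374^4 × 0.626^1 = 0.061239
P(M+4) = 10 × 0.374^3 × 0.626^2 = 0.205005
P(M+6) = 10 × 0.374^2 × 0.626^3 = 0.343136
P(M+8) = 5 × 0.374^1 × 0.626^4 = 0.287170
P(M+10) = 0.626^5 = 0.096133
The M+6 peak is largest (0.343136); scaling to 100 gives 2.13 : 17.85 : 59.74 : 100.00 : 83.69 : 28.02.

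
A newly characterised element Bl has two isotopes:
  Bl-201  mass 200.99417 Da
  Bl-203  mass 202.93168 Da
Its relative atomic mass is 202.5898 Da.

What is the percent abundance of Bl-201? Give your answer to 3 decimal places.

17.645%

With x = fraction of Bl-201 (so Bl-203 is 1 − x):
200.99417·x + 202.93168·(1 − x) = 202.5898
(200.99417 − 202.93168)·x = 202.5898 − 202.93168
x = -0.34188 / -1.93751 = 0.17645 → 17.645% Bl-201, 82.355% Bl-203.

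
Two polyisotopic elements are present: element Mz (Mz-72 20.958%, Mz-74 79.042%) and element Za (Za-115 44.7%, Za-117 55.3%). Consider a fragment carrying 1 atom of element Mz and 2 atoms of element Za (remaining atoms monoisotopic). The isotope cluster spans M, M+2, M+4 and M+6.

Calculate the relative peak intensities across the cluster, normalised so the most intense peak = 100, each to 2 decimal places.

Element Mz pattern (n=1): 0.20958 : 0.79042
Element Za pattern (n=2): 0.199809 : 0.494382 : 0.305809
Convolve the two distributions (both contribute in 2-u steps):
  M: 0.20958×0.199809 = 0.041876
  M+2: 0.20958×0.494382 + 0.79042×0.199809 = 0.261546
  M+4: 0.20958×0.305809 + 0.79042×0.494382 = 0.454861
  M+6: 0.79042×0.305809 = 0.241718
Scale to base peak (0.454861) = 100: 9.21 : 57.50 : 100.00 : 53.14

9.21 : 57.50 : 100.00 : 53.14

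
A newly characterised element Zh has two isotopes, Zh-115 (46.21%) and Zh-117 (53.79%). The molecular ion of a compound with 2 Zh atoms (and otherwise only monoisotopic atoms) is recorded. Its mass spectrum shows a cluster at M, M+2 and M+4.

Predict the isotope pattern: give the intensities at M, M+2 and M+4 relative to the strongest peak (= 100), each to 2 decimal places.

Each Zh atom is independently Zh-115 (p = 0.4621) or Zh-117 (q = 0.5379); the cluster is the binomial expansion (p + q)^2.
P(M) = 0.4621^2 = 0.213536
P(M+2) = 2 × 0.4621^1 × 0.5379^1 = 0.497127
P(M+4) = 0.5379^2 = 0.289336
The M+2 peak is largest (0.497127); scaling to 100 gives 42.95 : 100.00 : 58.20.

42.95 : 100.00 : 58.20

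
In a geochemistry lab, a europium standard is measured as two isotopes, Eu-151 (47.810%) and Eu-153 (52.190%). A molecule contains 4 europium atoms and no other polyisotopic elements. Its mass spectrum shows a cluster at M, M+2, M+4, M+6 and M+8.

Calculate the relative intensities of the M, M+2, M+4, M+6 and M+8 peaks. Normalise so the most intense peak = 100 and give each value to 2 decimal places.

The 4 Eu atoms are independent, so intensities follow the terms of (0.47810 + 0.52190)^4.
P(M) = 0.47810^4 = 0.052249
P(M+2) = 4 × 0.47810^3 × 0.52190^1 = 0.228141
P(M+4) = 6 × 0.47810^2 × 0.52190^2 = 0.373563
P(M+6) = 4 × 0.47810^1 × 0.52190^3 = 0.271857
P(M+8) = 0.52190^4 = 0.074191
The M+4 peak is largest (0.373563); scaling to 100 gives 13.99 : 61.07 : 100.00 : 72.77 : 19.86.

13.99 : 61.07 : 100.00 : 72.77 : 19.86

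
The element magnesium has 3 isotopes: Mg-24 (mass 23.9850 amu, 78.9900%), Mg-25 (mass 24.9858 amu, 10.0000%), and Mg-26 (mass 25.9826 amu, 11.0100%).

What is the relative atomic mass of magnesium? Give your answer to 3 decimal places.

24.305 amu

Weight each isotope mass by its fractional abundance: 0.789900 × 23.9850 + 0.100000 × 24.9858 + 0.110100 × 25.9826
= 18.94575 + 2.49858 + 2.86068 = 24.30501 amu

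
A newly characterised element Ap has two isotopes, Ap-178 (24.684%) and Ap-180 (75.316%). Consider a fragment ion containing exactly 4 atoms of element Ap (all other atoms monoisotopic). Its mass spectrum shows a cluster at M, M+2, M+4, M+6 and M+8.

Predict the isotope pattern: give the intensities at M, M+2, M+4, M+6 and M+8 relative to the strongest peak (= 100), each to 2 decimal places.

Each Ap atom is independently Ap-178 (p = 0.24684) or Ap-180 (q = 0.75316); the cluster is the binomial expansion (p + q)^4.
P(M) = 0.24684^4 = 0.003712
P(M+2) = 4 × 0.24684^3 × 0.75316^1 = 0.045310
P(M+4) = 6 × 0.24684^2 × 0.75316^2 = 0.207375
P(M+6) = 4 × 0.24684^1 × 0.75316^3 = 0.421830
P(M+8) = 0.75316^4 = 0.321773
The M+6 peak is largest (0.421830); scaling to 100 gives 0.88 : 10.74 : 49.16 : 100.00 : 76.28.

0.88 : 10.74 : 49.16 : 100.00 : 76.28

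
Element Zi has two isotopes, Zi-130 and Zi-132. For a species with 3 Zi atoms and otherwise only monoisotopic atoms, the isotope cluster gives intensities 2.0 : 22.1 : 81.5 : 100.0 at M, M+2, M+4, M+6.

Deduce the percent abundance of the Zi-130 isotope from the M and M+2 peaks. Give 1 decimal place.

If p is the fraction of Zi that is Zi-130, then I(M+2)/I(M) = [C(3,1)·p^2·(1−p)] / p^3 = 3·(1−p)/p = 22.1/2.0 = 11.0500
(1−p)/p = 11.0500/3 = 3.6833  ⇒  p = 1/(1 + 3.6833) = 0.2135
Zi-130: 21.4%, Zi-132: 78.6%.

21.4%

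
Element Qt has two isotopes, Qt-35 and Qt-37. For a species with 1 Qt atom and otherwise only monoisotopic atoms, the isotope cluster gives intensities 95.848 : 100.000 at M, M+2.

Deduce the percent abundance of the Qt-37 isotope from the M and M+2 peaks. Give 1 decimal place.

51.1%

Write p for the Qt-35 fraction. I(M+2)/I(M) = [C(1,1)·p^0·(1−p)] / p^1 = 1·(1−p)/p = 100.000/95.848 = 1.0433
(1−p)/p = 1.0433/1 = 1.0433  ⇒  p = 1/(1 + 1.0433) = 0.4894
Qt-35: 48.9%, Qt-37: 51.1%.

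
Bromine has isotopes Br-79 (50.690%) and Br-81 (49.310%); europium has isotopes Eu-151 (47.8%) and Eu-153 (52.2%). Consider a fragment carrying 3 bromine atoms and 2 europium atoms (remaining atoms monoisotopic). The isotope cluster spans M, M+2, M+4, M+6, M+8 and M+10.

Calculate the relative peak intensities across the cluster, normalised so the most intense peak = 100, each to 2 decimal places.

Bromine pattern (n=3): 0.13024674 : 0.3801026 : 0.36975457 : 0.11989609
Europium pattern (n=2): 0.228484 : 0.499032 : 0.272484
Convolve the two distributions (both contribute in 2-u steps):
  M: 0.13024674×0.228484 = 0.029759
  M+2: 0.13024674×0.499032 + 0.3801026×0.228484 = 0.151845
  M+4: 0.13024674×0.272484 + 0.3801026×0.499032 + 0.36975457×0.228484 = 0.309657
  M+6: 0.3801026×0.272484 + 0.36975457×0.499032 + 0.11989609×0.228484 = 0.315486
  M+8: 0.36975457×0.272484 + 0.11989609×0.499032 = 0.160584
  M+10: 0.11989609×0.272484 = 0.032670
Scale to base peak (0.315486) = 100: 9.43 : 48.13 : 98.15 : 100.00 : 50.90 : 10.36

9.43 : 48.13 : 98.15 : 100.00 : 50.90 : 10.36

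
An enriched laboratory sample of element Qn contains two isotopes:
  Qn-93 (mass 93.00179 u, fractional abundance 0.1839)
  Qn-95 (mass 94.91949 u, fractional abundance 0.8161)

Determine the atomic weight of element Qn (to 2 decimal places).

94.57 u

Ar = Σ fᵢ·mᵢ = 0.1839 × 93.00179 + 0.8161 × 94.91949
= 17.103029 + 77.463796 = 94.566825 u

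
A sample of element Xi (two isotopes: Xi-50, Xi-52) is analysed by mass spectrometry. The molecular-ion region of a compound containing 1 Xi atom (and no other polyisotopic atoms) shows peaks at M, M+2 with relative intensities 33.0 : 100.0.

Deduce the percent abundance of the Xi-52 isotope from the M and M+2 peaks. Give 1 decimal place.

75.2%

If p is the fraction of Xi that is Xi-50, then I(M+2)/I(M) = [C(1,1)·p^0·(1−p)] / p^1 = 1·(1−p)/p = 100.0/33.0 = 3.0303
(1−p)/p = 3.0303/1 = 3.0303  ⇒  p = 1/(1 + 3.0303) = 0.2481
Xi-50: 24.8%, Xi-52: 75.2%.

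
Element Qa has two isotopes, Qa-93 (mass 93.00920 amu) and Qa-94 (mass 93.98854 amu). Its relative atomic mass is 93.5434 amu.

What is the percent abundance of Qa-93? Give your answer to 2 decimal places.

45.45%

Writing the weighted mean with unknown fraction x of Qa-93:
93.00920·x + 93.98854·(1 − x) = 93.5434
(93.00920 − 93.98854)·x = 93.5434 − 93.98854
x = -0.44514 / -0.97934 = 0.45453 → 45.45% Qa-93, 54.55% Qa-94.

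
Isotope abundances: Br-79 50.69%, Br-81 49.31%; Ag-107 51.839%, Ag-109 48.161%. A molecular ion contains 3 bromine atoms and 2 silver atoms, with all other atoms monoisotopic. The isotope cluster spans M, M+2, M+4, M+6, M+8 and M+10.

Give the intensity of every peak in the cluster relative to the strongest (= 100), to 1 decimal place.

11.0 : 52.3 : 100.0 : 95.5 : 45.6 : 8.7

Bromine pattern (n=3): 0.13024674 : 0.3801026 : 0.36975457 : 0.11989609
Silver pattern (n=2): 0.26872819 : 0.49932362 : 0.23194819
Convolve the two distributions (both contribute in 2-u steps):
  M: 0.13024674×0.26872819 = 0.035001
  M+2: 0.13024674×0.49932362 + 0.3801026×0.26872819 = 0.167180
  M+4: 0.13024674×0.23194819 + 0.3801026×0.49932362 + 0.36975457×0.26872819 = 0.319368
  M+6: 0.3801026×0.23194819 + 0.36975457×0.49932362 + 0.11989609×0.26872819 = 0.305011
  M+8: 0.36975457×0.23194819 + 0.11989609×0.49932362 = 0.145631
  M+10: 0.11989609×0.23194819 = 0.027810
Scale to base peak (0.319368) = 100: 11.0 : 52.3 : 100.0 : 95.5 : 45.6 : 8.7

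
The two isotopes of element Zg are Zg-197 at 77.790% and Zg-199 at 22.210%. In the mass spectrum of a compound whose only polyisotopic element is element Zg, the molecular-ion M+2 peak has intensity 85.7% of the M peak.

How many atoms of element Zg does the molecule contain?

With n Zg atoms, P(M+2)/P(M) = C(n,1)·p^(n−1)q / p^n = n·q/p = n · 0.22210/0.77790.
n = 0.857 × 0.77790/0.22210 = 3.00 ≈ 3

3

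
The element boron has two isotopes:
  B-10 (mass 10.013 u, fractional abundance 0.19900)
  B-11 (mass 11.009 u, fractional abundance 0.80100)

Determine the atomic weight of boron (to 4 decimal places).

10.8108 u

Weight each isotope mass by its fractional abundance: 0.19900 × 10.013 + 0.80100 × 11.009
= 1.99259 + 8.81821 = 10.81080 u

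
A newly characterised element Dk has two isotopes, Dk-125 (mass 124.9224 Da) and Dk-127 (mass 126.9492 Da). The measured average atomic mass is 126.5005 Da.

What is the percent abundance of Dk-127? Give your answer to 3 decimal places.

77.862%

With x = fraction of Dk-125 (so Dk-127 is 1 − x):
124.9224·x + 126.9492·(1 − x) = 126.5005
(124.9224 − 126.9492)·x = 126.5005 − 126.9492
x = -0.4487 / -2.0268 = 0.22138 → 22.138% Dk-125, 77.862% Dk-127.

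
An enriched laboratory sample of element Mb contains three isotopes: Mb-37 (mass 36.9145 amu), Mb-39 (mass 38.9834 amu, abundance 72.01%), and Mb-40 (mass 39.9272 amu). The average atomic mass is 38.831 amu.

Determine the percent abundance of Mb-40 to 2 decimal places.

Let x and y be the fractions of Mb-37 and Mb-40. Then x + y = 1 − 0.7201 = 0.2799 and 36.9145x + 39.9272y = 38.831 − 0.7201×38.9834 = 10.75905366.
Substituting: 36.9145x + 39.9272(0.2799 − x) = 10.75905366
(36.9145 − 39.9272)x = -0.41656962  ⇒  x = 0.13827, y = 0.14163
Mb-37: 13.83%, Mb-40: 14.16%.

14.16%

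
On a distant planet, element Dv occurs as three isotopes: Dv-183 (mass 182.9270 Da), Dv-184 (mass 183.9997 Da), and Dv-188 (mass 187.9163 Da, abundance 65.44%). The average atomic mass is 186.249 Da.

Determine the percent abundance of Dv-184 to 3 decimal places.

5.314%

Let x and y be the fractions of Dv-183 and Dv-184. Then x + y = 1 − 0.6544 = 0.3456 and 182.9270x + 183.9997y = 186.249 − 0.6544×187.9163 = 63.27657328.
Substituting: 182.9270x + 183.9997(0.3456 − x) = 63.27657328
(182.9270 − 183.9997)x = -0.31372304  ⇒  x = 0.29246, y = 0.05314
Dv-183: 29.246%, Dv-184: 5.314%.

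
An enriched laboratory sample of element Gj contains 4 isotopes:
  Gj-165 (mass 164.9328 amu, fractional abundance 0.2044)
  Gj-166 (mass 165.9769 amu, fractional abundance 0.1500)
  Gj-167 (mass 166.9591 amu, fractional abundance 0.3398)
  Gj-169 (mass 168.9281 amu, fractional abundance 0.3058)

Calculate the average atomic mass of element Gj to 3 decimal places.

167.000 amu

Weight each isotope mass by its fractional abundance: 0.2044 × 164.9328 + 0.1500 × 165.9769 + 0.3398 × 166.9591 + 0.3058 × 168.9281
= 33.71226 + 24.89654 + 56.73270 + 51.65821 = 166.99971 amu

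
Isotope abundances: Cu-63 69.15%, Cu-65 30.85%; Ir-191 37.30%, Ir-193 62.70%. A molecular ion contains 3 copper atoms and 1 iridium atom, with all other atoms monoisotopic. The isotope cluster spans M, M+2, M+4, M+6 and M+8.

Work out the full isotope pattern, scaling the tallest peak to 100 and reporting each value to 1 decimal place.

Copper pattern (n=3): 0.33065611 : 0.44254842 : 0.19743483 : 0.02936064
Iridium pattern (n=1): 0.3730 : 0.6270
Convolve the two distributions (both contribute in 2-u steps):
  M: 0.33065611×0.3730 = 0.123335
  M+2: 0.33065611×0.6270 + 0.44254842×0.3730 = 0.372392
  M+4: 0.44254842×0.6270 + 0.19743483×0.3730 = 0.351121
  M+6: 0.19743483×0.6270 + 0.02936064×0.3730 = 0.134743
  M+8: 0.02936064×0.6270 = 0.018409
Scale to base peak (0.372392) = 100: 33.1 : 100.0 : 94.3 : 36.2 : 4.9

33.1 : 100.0 : 94.3 : 36.2 : 4.9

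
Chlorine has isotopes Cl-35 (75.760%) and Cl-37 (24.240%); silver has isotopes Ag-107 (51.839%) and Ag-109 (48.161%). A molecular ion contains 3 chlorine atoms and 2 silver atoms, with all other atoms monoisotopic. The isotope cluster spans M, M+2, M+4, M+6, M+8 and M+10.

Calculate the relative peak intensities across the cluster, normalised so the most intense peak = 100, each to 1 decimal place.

33.9 : 95.4 : 100.0 : 48.5 : 11.0 : 1.0

Chlorine pattern (n=3): 0.4348304 : 0.41738208 : 0.13354464 : 0.01424288
Silver pattern (n=2): 0.26872819 : 0.49932362 : 0.23194819
Convolve the two distributions (both contribute in 2-u steps):
  M: 0.4348304×0.26872819 = 0.116851
  M+2: 0.4348304×0.49932362 + 0.41738208×0.26872819 = 0.329283
  M+4: 0.4348304×0.23194819 + 0.41738208×0.49932362 + 0.13354464×0.26872819 = 0.345154
  M+6: 0.41738208×0.23194819 + 0.13354464×0.49932362 + 0.01424288×0.26872819 = 0.167320
  M+8: 0.13354464×0.23194819 + 0.01424288×0.49932362 = 0.038087
  M+10: 0.01424288×0.23194819 = 0.003304
Scale to base peak (0.345154) = 100: 33.9 : 95.4 : 100.0 : 48.5 : 11.0 : 1.0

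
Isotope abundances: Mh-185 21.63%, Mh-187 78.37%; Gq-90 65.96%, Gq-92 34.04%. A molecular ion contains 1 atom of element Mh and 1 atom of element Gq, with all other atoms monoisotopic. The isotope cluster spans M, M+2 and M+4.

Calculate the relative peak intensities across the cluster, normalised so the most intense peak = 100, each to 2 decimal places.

Element Mh pattern (n=1): 0.2163 : 0.7837
Element Gq pattern (n=1): 0.6596 : 0.3404
Convolve the two distributions (both contribute in 2-u steps):
  M: 0.2163×0.6596 = 0.142671
  M+2: 0.2163×0.3404 + 0.7837×0.6596 = 0.590557
  M+4: 0.7837×0.3404 = 0.266771
Scale to base peak (0.590557) = 100: 24.16 : 100.00 : 45.17

24.16 : 100.00 : 45.17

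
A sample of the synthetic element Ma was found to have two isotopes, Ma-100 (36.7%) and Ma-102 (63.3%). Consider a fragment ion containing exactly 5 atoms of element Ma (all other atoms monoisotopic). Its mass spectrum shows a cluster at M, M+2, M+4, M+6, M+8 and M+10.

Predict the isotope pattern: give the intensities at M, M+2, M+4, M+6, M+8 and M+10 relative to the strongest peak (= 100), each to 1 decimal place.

1.9 : 16.8 : 58.0 : 100.0 : 86.2 : 29.7

Expanding (0.367 + 0.633)^5:
P(M) = 0.367^5 = 0.006658
P(M+2) = 5 × 0.367^4 × 0.633^1 = 0.057417
P(M+4) = 10 × 0.367^3 × 0.633^2 = 0.198064
P(M+6) = 10 × 0.367^2 × 0.633^3 = 0.341620
P(M+8) = 5 × 0.367^1 × 0.633^4 = 0.294612
P(M+10) = 0.633^5 = 0.101629
The M+6 peak is largest (0.341620); scaling to 100 gives 1.9 : 16.8 : 58.0 : 100.0 : 86.2 : 29.7.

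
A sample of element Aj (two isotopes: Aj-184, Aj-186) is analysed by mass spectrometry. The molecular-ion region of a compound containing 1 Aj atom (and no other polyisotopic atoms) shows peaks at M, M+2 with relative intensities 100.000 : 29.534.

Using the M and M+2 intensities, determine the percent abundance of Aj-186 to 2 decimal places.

Write p for the Aj-184 fraction. I(M+2)/I(M) = [C(1,1)·p^0·(1−p)] / p^1 = 1·(1−p)/p = 29.534/100.000 = 0.2953
(1−p)/p = 0.2953/1 = 0.2953  ⇒  p = 1/(1 + 0.2953) = 0.7720
Aj-184: 77.20%, Aj-186: 22.80%.

22.80%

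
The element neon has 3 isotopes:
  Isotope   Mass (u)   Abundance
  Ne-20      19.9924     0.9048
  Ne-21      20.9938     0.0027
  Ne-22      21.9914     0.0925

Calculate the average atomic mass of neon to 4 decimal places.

Ar = Σ fᵢ·mᵢ = 0.9048 × 19.9924 + 0.0027 × 20.9938 + 0.0925 × 21.9914
= 18.08912 + 0.05668 + 2.03420 = 20.18000 u

20.1800 u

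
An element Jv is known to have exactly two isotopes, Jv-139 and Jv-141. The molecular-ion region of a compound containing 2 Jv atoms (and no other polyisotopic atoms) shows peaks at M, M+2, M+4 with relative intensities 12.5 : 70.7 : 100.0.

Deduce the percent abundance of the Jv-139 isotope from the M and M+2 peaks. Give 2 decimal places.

26.12%

If p is the fraction of Jv that is Jv-139, then I(M+2)/I(M) = [C(2,1)·p^1·(1−p)] / p^2 = 2·(1−p)/p = 70.7/12.5 = 5.6560
(1−p)/p = 5.6560/2 = 2.8280  ⇒  p = 1/(1 + 2.8280) = 0.2612
Jv-139: 26.12%, Jv-141: 73.88%.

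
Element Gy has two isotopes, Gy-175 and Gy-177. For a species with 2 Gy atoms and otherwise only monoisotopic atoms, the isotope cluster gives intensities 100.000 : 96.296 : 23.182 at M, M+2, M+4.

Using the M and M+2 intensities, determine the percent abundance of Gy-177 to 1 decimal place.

If p is the fraction of Gy that is Gy-175, then I(M+2)/I(M) = [C(2,1)·p^1·(1−p)] / p^2 = 2·(1−p)/p = 96.296/100.000 = 0.9630
(1−p)/p = 0.9630/2 = 0.4815  ⇒  p = 1/(1 + 0.4815) = 0.6750
Gy-175: 67.5%, Gy-177: 32.5%.

32.5%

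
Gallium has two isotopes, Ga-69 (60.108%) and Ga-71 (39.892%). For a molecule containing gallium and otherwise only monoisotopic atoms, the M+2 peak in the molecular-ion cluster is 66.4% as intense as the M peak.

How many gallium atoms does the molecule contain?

The M+2/M ratio from n Ga atoms is n · q/p = n · 0.39892/0.60108.
n = 0.664 × 0.60108/0.39892 = 1.00 ≈ 1

1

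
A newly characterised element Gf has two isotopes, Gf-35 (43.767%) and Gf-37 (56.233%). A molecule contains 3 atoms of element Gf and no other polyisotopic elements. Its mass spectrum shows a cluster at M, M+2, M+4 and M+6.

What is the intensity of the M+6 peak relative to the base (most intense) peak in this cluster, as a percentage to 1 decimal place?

42.8%

Term probabilities: M 0.0838, M+2 0.3232, M+4 0.4152, M+6 0.1778. Base peak = M+4.
P(M+4) = C(3,2) × 0.43767^1 × 0.56233^2 = 3 × 0.43767 × 0.31621503 = 0.415193 (base)
P(M+6) = C(3,3) × 0.43767^0 × 0.56233^3 = 1 × 1.0000 × 0.1778172 = 0.177817
Relative intensity = 0.177817 / 0.415193 × 100 = 42.8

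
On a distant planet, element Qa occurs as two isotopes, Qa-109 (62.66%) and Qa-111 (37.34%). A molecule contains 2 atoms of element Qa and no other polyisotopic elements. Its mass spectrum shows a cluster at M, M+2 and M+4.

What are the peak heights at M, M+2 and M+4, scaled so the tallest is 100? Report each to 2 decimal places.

83.90 : 100.00 : 29.80

The 2 Qa atoms are independent, so intensities follow the terms of (0.6266 + 0.3734)^2.
P(M) = 0.6266^2 = 0.392628
P(M+2) = 2 × 0.6266^1 × 0.3734^1 = 0.467945
P(M+4) = 0.3734^2 = 0.139428
The M+2 peak is largest (0.467945); scaling to 100 gives 83.90 : 100.00 : 29.80.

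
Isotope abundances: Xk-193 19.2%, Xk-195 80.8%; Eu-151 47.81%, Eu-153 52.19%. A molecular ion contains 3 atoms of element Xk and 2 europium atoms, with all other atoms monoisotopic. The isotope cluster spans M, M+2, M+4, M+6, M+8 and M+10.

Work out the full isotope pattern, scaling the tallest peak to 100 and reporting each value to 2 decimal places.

0.44 : 6.55 : 36.23 : 90.95 : 100.00 : 39.29

Element Xk pattern (n=3): 0.00707789 : 0.08935834 : 0.37604966 : 0.52751411
Europium pattern (n=2): 0.22857961 : 0.49904078 : 0.27237961
Convolve the two distributions (both contribute in 2-u steps):
  M: 0.00707789×0.22857961 = 0.001618
  M+2: 0.00707789×0.49904078 + 0.08935834×0.22857961 = 0.023958
  M+4: 0.00707789×0.27237961 + 0.08935834×0.49904078 + 0.37604966×0.22857961 = 0.132479
  M+6: 0.08935834×0.27237961 + 0.37604966×0.49904078 + 0.52751411×0.22857961 = 0.332582
  M+8: 0.37604966×0.27237961 + 0.52751411×0.49904078 = 0.365679
  M+10: 0.52751411×0.27237961 = 0.143684
Scale to base peak (0.365679) = 100: 0.44 : 6.55 : 36.23 : 90.95 : 100.00 : 39.29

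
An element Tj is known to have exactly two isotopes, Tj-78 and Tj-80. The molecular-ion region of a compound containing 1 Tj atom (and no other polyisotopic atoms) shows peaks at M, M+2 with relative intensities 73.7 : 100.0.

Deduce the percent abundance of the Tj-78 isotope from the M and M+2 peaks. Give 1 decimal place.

If p is the fraction of Tj that is Tj-78, then I(M+2)/I(M) = [C(1,1)·p^0·(1−p)] / p^1 = 1·(1−p)/p = 100.0/73.7 = 1.3569
(1−p)/p = 1.3569/1 = 1.3569  ⇒  p = 1/(1 + 1.3569) = 0.4243
Tj-78: 42.4%, Tj-80: 57.6%.

42.4%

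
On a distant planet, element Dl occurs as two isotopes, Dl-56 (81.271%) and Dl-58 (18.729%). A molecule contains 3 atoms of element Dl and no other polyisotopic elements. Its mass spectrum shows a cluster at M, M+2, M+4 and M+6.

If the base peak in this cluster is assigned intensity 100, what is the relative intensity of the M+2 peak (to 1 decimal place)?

69.1

Binomial terms of (0.81271 + 0.18729)^3: M 0.5368, M+2 0.3711, M+4 0.0855, M+6 0.0066 → M is the base peak.
P(M) = C(3,0) × 0.81271^3 × 0.18729^0 = 1 × 0.53679296 × 1.0000 = 0.536793 (base)
P(M+2) = C(3,1) × 0.81271^2 × 0.18729^1 = 3 × 0.66049754 × 0.18729 = 0.371114
Relative intensity = 0.371114 / 0.536793 × 100 = 69.1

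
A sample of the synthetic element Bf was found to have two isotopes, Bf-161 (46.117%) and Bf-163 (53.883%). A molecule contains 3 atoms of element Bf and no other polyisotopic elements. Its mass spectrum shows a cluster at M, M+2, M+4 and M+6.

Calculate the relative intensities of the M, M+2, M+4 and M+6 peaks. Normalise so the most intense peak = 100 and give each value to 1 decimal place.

24.4 : 85.6 : 100.0 : 38.9

The 3 Bf atoms are independent, so intensities follow the terms of (0.46117 + 0.53883)^3.
P(M) = 0.46117^3 = 0.098081
P(M+2) = 3 × 0.46117^2 × 0.53883^1 = 0.343791
P(M+4) = 3 × 0.46117^1 × 0.53883^2 = 0.401685
P(M+6) = 0.53883^3 = 0.156443
The M+4 peak is largest (0.401685); scaling to 100 gives 24.4 : 85.6 : 100.0 : 38.9.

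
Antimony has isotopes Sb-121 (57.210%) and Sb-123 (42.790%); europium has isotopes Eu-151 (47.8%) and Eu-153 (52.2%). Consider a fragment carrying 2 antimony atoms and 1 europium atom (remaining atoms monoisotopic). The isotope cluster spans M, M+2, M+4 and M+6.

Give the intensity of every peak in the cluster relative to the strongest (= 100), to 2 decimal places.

38.64 : 100.00 : 84.74 : 23.61

Antimony pattern (n=2): 0.32729841 : 0.48960318 : 0.18309841
Europium pattern (n=1): 0.4780 : 0.5220
Convolve the two distributions (both contribute in 2-u steps):
  M: 0.32729841×0.4780 = 0.156449
  M+2: 0.32729841×0.5220 + 0.48960318×0.4780 = 0.404880
  M+4: 0.48960318×0.5220 + 0.18309841×0.4780 = 0.343094
  M+6: 0.18309841×0.5220 = 0.095577
Scale to base peak (0.404880) = 100: 38.64 : 100.00 : 84.74 : 23.61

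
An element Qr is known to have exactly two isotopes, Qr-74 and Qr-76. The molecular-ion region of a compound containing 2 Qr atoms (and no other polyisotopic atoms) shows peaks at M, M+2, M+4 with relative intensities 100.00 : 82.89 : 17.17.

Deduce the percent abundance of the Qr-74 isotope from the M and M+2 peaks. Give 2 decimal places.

Let p = fractional abundance of Qr-74. I(M+2)/I(M) = [C(2,1)·p^1·(1−p)] / p^2 = 2·(1−p)/p = 82.89/100.00 = 0.8289
(1−p)/p = 0.8289/2 = 0.4144  ⇒  p = 1/(1 + 0.4144) = 0.7070
Qr-74: 70.70%, Qr-76: 29.30%.

70.70%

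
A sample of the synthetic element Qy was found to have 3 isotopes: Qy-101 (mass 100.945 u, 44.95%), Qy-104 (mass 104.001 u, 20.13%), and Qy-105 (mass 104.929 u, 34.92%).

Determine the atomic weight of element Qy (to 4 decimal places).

102.9514 u

Average mass = Σ (abundance × isotope mass) = 0.4495 × 100.945 + 0.2013 × 104.001 + 0.3492 × 104.929
= 45.37478 + 20.93540 + 36.64121 = 102.95139 u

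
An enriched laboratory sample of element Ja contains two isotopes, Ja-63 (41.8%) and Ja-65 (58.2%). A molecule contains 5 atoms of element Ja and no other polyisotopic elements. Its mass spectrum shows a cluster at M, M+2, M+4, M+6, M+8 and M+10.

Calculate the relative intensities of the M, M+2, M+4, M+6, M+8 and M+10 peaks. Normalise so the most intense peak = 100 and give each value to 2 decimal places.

Each Ja atom is independently Ja-63 (p = 0.418) or Ja-65 (q = 0.582); the cluster is the binomial expansion (p + q)^5.
P(M) = 0.418^5 = 0.012761
P(M+2) = 5 × 0.418^4 × 0.582^1 = 0.088838
P(M+4) = 10 × 0.418^3 × 0.582^2 = 0.247386
P(M+6) = 10 × 0.418^2 × 0.582^3 = 0.344446
P(M+8) = 5 × 0.418^1 × 0.582^4 = 0.239794
P(M+10) = 0.582^5 = 0.066775
The M+6 peak is largest (0.344446); scaling to 100 gives 3.70 : 25.79 : 71.82 : 100.00 : 69.62 : 19.39.

3.70 : 25.79 : 71.82 : 100.00 : 69.62 : 19.39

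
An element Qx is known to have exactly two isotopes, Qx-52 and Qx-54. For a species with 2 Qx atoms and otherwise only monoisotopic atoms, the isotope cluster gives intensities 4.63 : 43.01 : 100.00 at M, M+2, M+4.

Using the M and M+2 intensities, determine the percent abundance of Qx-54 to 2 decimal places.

Write p for the Qx-52 fraction. I(M+2)/I(M) = [C(2,1)·p^1·(1−p)] / p^2 = 2·(1−p)/p = 43.01/4.63 = 9.2894
(1−p)/p = 9.2894/2 = 4.6447  ⇒  p = 1/(1 + 4.6447) = 0.1772
Qx-52: 17.72%, Qx-54: 82.28%.

82.28%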